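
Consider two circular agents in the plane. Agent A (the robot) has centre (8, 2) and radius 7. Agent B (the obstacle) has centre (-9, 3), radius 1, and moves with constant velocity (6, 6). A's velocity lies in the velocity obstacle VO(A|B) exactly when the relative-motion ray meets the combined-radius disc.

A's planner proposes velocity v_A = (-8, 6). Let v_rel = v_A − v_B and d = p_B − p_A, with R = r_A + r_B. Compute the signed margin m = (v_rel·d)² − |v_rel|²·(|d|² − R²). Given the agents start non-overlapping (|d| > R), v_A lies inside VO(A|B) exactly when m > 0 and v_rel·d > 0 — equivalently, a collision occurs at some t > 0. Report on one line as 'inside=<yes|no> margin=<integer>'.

d = (-17, 1),  |d|² = 290;  R = 7+1 = 8,  c = 290−8² = 226
v_rel = (-14, 0),  |v_rel|² = 196;  v_rel·d = (-14)·(-17) + (0)·(1) = 238
196·t² − 476·t + 226 = 0  ⇒  m = 238² − 196·226 = 12348
m = 12348 > 0,  v_rel·d = 238 > 0  ⇒  inside

inside=yes margin=12348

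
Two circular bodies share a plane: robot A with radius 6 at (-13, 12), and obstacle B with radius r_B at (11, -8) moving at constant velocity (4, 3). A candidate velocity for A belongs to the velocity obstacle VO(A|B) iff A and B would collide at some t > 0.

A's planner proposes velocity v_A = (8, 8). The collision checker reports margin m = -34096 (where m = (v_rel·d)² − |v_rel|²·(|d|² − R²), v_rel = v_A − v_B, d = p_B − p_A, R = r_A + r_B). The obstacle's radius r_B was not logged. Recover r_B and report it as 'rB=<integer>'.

m = -34096
d = (24, -20);  v_rel = (4, 5),  |v_rel|² = 41
v_rel×d = (4)·(-20) − (5)·(24) = -200
since m = R²·41 − (-200)²:  R² = (40000 + -34096) / 41 = 144
R = √144 = 12  ⇒  r_B = 12 − 6 = 6

rB=6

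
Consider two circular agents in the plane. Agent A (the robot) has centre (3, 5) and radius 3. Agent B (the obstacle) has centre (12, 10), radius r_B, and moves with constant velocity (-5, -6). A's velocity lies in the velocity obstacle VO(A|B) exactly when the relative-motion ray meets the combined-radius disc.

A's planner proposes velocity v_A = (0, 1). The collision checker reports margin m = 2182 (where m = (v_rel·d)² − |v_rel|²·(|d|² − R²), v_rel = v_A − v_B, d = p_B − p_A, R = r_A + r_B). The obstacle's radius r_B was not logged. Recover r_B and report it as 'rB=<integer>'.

m = 2182
d = (9, 5);  v_rel = (5, 7),  |v_rel|² = 74
v_rel×d = (5)·(5) − (7)·(9) = -38
since m = R²·74 − (-38)²:  R² = (1444 + 2182) / 74 = 49
R = √49 = 7  ⇒  r_B = 7 − 3 = 4

rB=4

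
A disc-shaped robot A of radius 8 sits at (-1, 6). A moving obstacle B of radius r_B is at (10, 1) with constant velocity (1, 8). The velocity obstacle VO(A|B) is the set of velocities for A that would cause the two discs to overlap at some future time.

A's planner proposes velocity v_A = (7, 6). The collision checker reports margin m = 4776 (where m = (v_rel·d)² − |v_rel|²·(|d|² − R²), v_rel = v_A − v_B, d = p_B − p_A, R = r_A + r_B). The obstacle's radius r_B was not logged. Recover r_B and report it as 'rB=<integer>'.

m = 4776
d = (11, -5);  v_rel = (6, -2),  |v_rel|² = 40
v_rel×d = (6)·(-5) − (-2)·(11) = -8
since m = R²·40 − (-8)²:  R² = (64 + 4776) / 40 = 121
R = √121 = 11  ⇒  r_B = 11 − 8 = 3

rB=3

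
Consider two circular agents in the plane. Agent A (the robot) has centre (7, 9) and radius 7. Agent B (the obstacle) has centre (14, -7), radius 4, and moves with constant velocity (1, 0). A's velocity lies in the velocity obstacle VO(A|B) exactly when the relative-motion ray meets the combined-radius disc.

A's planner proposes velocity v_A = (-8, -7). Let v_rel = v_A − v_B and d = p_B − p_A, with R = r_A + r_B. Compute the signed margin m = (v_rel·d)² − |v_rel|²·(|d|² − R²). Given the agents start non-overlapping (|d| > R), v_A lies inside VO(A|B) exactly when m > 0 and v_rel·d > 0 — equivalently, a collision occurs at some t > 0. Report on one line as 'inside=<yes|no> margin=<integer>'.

d = (7, -16),  |d|² = 305;  R = 7+4 = 11,  c = 305−11² = 184
v_rel = (-9, -7),  |v_rel|² = 130;  v_rel·d = (-9)·(7) + (-7)·(-16) = 49
130·t² − 98·t + 184 = 0  ⇒  m = 49² − 130·184 = -21519
m = -21519 < 0,  v_rel·d = 49 > 0  ⇒  outside

inside=no margin=-21519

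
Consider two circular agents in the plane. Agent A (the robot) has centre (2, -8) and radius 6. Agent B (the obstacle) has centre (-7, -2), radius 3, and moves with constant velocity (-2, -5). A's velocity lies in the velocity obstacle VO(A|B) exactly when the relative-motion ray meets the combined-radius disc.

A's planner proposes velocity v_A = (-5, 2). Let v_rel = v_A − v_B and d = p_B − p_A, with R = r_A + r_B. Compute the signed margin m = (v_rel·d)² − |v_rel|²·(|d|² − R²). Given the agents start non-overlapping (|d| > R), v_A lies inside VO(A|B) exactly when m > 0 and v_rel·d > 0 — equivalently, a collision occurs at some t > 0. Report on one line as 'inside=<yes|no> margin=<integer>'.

d = (-9, 6),  |d|² = 117;  R = 6+3 = 9,  c = 117−9² = 36
v_rel = (-3, 7),  |v_rel|² = 58;  v_rel·d = (-3)·(-9) + (7)·(6) = 69
58·t² − 138·t + 36 = 0  ⇒  m = 69² − 58·36 = 2673
m = 2673 > 0,  v_rel·d = 69 > 0  ⇒  inside

inside=yes margin=2673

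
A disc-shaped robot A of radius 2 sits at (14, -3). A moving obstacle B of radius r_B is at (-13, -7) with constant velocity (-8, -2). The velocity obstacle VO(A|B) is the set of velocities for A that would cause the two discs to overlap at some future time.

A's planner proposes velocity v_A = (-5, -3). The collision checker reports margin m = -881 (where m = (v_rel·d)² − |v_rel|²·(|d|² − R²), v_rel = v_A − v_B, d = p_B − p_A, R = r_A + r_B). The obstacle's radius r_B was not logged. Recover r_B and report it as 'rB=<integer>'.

m = -881
d = (-27, -4);  v_rel = (3, -1),  |v_rel|² = 10
v_rel×d = (3)·(-4) − (-1)·(-27) = -39
since m = R²·10 − (-39)²:  R² = (1521 + -881) / 10 = 64
R = √64 = 8  ⇒  r_B = 8 − 2 = 6

rB=6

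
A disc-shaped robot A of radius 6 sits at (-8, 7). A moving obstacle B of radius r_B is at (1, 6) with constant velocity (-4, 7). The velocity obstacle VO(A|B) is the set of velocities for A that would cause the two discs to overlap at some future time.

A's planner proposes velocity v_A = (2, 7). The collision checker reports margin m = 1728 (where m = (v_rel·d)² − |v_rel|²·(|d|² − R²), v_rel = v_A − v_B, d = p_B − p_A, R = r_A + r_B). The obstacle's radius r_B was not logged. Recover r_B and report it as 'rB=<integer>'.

m = 1728
d = (9, -1);  v_rel = (6, 0),  |v_rel|² = 36
v_rel×d = (6)·(-1) − (0)·(9) = -6
since m = R²·36 − (-6)²:  R² = (36 + 1728) / 36 = 49
R = √49 = 7  ⇒  r_B = 7 − 6 = 1

rB=1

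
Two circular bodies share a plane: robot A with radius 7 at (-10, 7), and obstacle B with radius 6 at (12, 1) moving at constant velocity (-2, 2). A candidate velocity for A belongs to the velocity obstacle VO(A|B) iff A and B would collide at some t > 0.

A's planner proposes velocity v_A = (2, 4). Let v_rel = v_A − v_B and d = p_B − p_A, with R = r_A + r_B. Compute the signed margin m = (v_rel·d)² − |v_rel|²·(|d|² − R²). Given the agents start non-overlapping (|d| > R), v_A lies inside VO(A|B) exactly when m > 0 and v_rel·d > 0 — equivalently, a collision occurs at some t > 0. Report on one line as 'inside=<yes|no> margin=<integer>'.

d = (22, -6),  |d|² = 520;  R = 7+6 = 13,  c = 520−13² = 351
v_rel = (4, 2),  |v_rel|² = 20;  v_rel·d = (4)·(22) + (2)·(-6) = 76
20·t² − 152·t + 351 = 0  ⇒  m = 76² − 20·351 = -1244
m = -1244 < 0,  v_rel·d = 76 > 0  ⇒  outside

inside=no margin=-1244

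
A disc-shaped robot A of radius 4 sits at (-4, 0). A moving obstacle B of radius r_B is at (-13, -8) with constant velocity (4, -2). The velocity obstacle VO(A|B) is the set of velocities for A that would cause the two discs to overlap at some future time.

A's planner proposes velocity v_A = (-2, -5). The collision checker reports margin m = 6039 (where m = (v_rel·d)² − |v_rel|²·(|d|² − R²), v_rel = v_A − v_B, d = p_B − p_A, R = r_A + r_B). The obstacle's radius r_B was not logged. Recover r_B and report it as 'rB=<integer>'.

m = 6039
d = (-9, -8);  v_rel = (-6, -3),  |v_rel|² = 45
v_rel×d = (-6)·(-8) − (-3)·(-9) = 21
since m = R²·45 − 21²:  R² = (441 + 6039) / 45 = 144
R = √144 = 12  ⇒  r_B = 12 − 4 = 8

rB=8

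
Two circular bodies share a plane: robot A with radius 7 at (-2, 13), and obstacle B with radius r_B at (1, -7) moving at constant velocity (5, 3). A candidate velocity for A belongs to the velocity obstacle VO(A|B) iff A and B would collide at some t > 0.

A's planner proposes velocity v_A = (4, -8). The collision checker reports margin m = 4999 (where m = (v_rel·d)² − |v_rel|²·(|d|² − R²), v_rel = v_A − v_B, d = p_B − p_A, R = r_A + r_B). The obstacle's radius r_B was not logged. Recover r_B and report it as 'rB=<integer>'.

m = 4999
d = (3, -20);  v_rel = (-1, -11),  |v_rel|² = 122
v_rel×d = (-1)·(-20) − (-11)·(3) = 53
since m = R²·122 − 53²:  R² = (2809 + 4999) / 122 = 64
R = √64 = 8  ⇒  r_B = 8 − 7 = 1

rB=1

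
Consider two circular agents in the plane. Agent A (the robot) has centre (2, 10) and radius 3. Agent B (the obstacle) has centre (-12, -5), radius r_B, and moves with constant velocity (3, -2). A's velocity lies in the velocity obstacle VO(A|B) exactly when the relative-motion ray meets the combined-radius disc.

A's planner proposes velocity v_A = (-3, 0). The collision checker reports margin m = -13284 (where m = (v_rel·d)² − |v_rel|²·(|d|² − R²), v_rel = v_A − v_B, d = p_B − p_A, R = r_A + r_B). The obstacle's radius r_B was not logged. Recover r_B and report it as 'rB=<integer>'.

m = -13284
d = (-14, -15);  v_rel = (-6, 2),  |v_rel|² = 40
v_rel×d = (-6)·(-15) − (2)·(-14) = 118
since m = R²·40 − 118²:  R² = (13924 + -13284) / 40 = 16
R = √16 = 4  ⇒  r_B = 4 − 3 = 1

rB=1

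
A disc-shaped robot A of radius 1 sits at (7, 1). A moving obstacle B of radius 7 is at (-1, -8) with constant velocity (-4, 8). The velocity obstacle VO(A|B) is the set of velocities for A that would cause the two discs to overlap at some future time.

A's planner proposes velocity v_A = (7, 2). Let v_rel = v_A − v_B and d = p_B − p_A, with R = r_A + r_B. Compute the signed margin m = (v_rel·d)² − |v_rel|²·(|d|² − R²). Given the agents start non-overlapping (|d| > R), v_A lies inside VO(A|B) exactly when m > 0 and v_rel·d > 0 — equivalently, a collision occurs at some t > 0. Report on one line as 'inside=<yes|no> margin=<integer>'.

d = (-8, -9),  |d|² = 145;  R = 1+7 = 8,  c = 145−8² = 81
v_rel = (11, -6),  |v_rel|² = 157;  v_rel·d = (11)·(-8) + (-6)·(-9) = -34
157·t² + 68·t + 81 = 0  ⇒  m = (-34)² − 157·81 = -11561
m = -11561 < 0,  v_rel·d = -34 < 0  ⇒  outside

inside=no margin=-11561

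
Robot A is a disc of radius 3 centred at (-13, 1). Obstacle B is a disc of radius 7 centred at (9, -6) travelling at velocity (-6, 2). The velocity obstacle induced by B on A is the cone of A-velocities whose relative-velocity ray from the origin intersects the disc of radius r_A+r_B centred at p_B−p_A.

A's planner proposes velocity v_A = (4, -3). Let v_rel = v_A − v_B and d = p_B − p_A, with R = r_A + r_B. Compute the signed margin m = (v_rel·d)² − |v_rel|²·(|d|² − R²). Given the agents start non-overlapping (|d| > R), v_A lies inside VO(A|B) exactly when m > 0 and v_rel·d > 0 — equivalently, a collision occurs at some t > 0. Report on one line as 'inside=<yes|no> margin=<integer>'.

d = (22, -7),  |d|² = 533;  R = 3+7 = 10,  c = 533−10² = 433
v_rel = (10, -5),  |v_rel|² = 125;  v_rel·d = (10)·(22) + (-5)·(-7) = 255
125·t² − 510·t + 433 = 0  ⇒  m = 255² − 125·433 = 10900
m = 10900 > 0,  v_rel·d = 255 > 0  ⇒  inside

inside=yes margin=10900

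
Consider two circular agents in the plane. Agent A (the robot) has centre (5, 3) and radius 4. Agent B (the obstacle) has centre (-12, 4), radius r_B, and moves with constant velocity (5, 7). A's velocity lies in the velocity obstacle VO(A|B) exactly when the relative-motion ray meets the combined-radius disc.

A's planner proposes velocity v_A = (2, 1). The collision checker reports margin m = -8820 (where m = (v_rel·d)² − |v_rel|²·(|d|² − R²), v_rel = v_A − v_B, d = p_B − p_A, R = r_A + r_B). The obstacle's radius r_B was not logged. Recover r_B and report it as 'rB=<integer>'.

m = -8820
d = (-17, 1);  v_rel = (-3, -6),  |v_rel|² = 45
v_rel×d = (-3)·(1) − (-6)·(-17) = -105
since m = R²·45 − (-105)²:  R² = (11025 + -8820) / 45 = 49
R = √49 = 7  ⇒  r_B = 7 − 4 = 3

rB=3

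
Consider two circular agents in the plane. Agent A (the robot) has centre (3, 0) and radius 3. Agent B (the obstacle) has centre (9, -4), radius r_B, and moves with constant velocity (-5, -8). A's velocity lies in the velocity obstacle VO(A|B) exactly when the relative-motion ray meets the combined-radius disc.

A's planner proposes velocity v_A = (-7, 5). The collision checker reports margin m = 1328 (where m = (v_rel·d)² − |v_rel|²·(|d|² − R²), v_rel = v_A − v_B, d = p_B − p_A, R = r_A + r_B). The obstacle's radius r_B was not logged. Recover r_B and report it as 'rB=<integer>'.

m = 1328
d = (6, -4);  v_rel = (-2, 13),  |v_rel|² = 173
v_rel×d = (-2)·(-4) − (13)·(6) = -70
since m = R²·173 − (-70)²:  R² = (4900 + 1328) / 173 = 36
R = √36 = 6  ⇒  r_B = 6 − 3 = 3

rB=3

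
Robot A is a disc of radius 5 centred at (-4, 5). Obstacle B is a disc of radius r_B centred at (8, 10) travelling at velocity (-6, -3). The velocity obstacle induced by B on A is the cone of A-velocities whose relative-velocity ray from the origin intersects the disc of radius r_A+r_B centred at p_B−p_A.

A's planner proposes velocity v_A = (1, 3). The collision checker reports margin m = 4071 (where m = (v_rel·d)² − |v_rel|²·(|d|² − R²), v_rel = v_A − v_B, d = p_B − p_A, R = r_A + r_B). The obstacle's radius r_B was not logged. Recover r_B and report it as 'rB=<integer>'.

m = 4071
d = (12, 5);  v_rel = (7, 6),  |v_rel|² = 85
v_rel×d = (7)·(5) − (6)·(12) = -37
since m = R²·85 − (-37)²:  R² = (1369 + 4071) / 85 = 64
R = √64 = 8  ⇒  r_B = 8 − 5 = 3

rB=3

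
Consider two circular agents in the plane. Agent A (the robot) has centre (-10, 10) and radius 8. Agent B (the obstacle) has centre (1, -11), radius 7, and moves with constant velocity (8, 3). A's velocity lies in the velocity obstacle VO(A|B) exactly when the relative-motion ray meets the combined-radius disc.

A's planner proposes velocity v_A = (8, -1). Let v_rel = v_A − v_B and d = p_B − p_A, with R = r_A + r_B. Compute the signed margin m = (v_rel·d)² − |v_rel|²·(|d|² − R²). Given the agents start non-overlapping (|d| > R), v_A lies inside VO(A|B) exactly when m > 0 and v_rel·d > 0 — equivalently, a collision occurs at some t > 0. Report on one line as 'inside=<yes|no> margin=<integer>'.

d = (11, -21),  |d|² = 562;  R = 8+7 = 15,  c = 562−15² = 337
v_rel = (0, -4),  |v_rel|² = 16;  v_rel·d = (0)·(11) + (-4)·(-21) = 84
16·t² − 168·t + 337 = 0  ⇒  m = 84² − 16·337 = 1664
m = 1664 > 0,  v_rel·d = 84 > 0  ⇒  inside

inside=yes margin=1664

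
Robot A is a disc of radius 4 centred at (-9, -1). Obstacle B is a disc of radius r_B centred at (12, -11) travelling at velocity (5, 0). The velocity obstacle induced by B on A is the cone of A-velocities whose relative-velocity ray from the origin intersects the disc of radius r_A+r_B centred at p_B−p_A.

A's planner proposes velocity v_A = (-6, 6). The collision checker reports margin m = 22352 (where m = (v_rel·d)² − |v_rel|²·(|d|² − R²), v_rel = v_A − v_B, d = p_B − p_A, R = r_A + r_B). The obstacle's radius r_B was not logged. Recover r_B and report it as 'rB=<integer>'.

m = 22352
d = (21, -10);  v_rel = (-11, 6),  |v_rel|² = 157
v_rel×d = (-11)·(-10) − (6)·(21) = -16
since m = R²·157 − (-16)²:  R² = (256 + 22352) / 157 = 144
R = √144 = 12  ⇒  r_B = 12 − 4 = 8

rB=8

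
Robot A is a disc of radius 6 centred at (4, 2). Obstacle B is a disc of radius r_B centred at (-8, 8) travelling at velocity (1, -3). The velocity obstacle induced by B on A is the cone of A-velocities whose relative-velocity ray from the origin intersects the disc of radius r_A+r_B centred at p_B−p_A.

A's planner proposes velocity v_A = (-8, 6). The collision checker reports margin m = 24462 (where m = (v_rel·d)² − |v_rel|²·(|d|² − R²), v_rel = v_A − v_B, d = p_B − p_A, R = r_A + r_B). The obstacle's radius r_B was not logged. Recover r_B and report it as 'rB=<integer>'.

m = 24462
d = (-12, 6);  v_rel = (-9, 9),  |v_rel|² = 162
v_rel×d = (-9)·(6) − (9)·(-12) = 54
since m = R²·162 − 54²:  R² = (2916 + 24462) / 162 = 169
R = √169 = 13  ⇒  r_B = 13 − 6 = 7

rB=7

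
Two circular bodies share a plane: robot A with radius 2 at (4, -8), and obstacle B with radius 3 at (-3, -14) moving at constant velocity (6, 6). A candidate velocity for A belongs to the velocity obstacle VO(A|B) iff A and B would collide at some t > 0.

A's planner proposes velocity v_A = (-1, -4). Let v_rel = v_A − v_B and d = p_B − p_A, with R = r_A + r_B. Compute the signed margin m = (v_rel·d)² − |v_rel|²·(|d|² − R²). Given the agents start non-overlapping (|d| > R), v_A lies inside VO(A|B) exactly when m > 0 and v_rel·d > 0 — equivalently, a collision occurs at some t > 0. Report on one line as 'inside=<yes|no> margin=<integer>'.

d = (-7, -6),  |d|² = 85;  R = 2+3 = 5,  c = 85−5² = 60
v_rel = (-7, -10),  |v_rel|² = 149;  v_rel·d = (-7)·(-7) + (-10)·(-6) = 109
149·t² − 218·t + 60 = 0  ⇒  m = 109² − 149·60 = 2941
m = 2941 > 0,  v_rel·d = 109 > 0  ⇒  inside

inside=yes margin=2941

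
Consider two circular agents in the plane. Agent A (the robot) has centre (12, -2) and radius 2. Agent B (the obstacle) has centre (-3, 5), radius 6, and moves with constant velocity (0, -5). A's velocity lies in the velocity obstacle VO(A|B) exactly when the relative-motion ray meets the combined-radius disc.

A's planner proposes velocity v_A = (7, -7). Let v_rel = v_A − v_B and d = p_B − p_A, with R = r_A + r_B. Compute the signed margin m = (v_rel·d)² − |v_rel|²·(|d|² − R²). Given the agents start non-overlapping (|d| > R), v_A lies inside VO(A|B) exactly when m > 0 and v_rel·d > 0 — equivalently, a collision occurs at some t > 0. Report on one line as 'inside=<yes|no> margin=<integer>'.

d = (-15, 7),  |d|² = 274;  R = 2+6 = 8,  c = 274−8² = 210
v_rel = (7, -2),  |v_rel|² = 53;  v_rel·d = (7)·(-15) + (-2)·(7) = -119
53·t² + 238·t + 210 = 0  ⇒  m = (-119)² − 53·210 = 3031
m = 3031 > 0,  v_rel·d = -119 < 0  ⇒  outside

inside=no margin=3031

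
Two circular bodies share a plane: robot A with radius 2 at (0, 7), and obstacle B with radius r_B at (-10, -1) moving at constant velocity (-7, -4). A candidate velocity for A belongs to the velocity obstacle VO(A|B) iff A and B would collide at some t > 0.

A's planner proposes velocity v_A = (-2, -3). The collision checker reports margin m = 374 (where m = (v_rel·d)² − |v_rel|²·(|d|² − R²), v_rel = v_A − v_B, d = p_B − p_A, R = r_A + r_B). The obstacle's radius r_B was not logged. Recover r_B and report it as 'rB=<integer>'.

m = 374
d = (-10, -8);  v_rel = (5, 1),  |v_rel|² = 26
v_rel×d = (5)·(-8) − (1)·(-10) = -30
since m = R²·26 − (-30)²:  R² = (900 + 374) / 26 = 49
R = √49 = 7  ⇒  r_B = 7 − 2 = 5

rB=5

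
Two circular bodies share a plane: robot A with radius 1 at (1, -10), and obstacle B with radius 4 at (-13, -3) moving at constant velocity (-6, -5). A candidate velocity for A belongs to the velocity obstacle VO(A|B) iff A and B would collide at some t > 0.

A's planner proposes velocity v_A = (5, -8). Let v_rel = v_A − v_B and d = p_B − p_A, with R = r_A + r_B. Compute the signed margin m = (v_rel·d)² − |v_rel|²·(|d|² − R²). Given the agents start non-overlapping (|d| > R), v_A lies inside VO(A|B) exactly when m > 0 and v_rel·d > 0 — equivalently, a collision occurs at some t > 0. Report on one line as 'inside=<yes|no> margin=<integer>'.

d = (-14, 7),  |d|² = 245;  R = 1+4 = 5,  c = 245−5² = 220
v_rel = (11, -3),  |v_rel|² = 130;  v_rel·d = (11)·(-14) + (-3)·(7) = -175
130·t² + 350·t + 220 = 0  ⇒  m = (-175)² − 130·220 = 2025
m = 2025 > 0,  v_rel·d = -175 < 0  ⇒  outside

inside=no margin=2025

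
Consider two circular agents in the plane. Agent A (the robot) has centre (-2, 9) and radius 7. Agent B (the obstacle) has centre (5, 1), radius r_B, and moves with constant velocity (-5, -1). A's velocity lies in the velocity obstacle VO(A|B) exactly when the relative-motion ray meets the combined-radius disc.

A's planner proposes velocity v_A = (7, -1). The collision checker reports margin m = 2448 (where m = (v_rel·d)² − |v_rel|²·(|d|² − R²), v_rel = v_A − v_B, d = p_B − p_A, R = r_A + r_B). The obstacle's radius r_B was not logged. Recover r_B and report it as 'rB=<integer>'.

m = 2448
d = (7, -8);  v_rel = (12, 0),  |v_rel|² = 144
v_rel×d = (12)·(-8) − (0)·(7) = -96
since m = R²·144 − (-96)²:  R² = (9216 + 2448) / 144 = 81
R = √81 = 9  ⇒  r_B = 9 − 7 = 2

rB=2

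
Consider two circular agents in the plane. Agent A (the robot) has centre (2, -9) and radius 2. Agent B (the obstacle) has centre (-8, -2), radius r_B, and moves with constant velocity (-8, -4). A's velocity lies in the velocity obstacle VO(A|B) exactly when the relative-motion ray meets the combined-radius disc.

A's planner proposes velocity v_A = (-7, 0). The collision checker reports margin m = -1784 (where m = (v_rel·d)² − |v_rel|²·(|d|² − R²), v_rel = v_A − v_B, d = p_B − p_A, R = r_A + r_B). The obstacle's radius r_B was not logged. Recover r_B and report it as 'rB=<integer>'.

m = -1784
d = (-10, 7);  v_rel = (1, 4),  |v_rel|² = 17
v_rel×d = (1)·(7) − (4)·(-10) = 47
since m = R²·17 − 47²:  R² = (2209 + -1784) / 17 = 25
R = √25 = 5  ⇒  r_B = 5 − 2 = 3

rB=3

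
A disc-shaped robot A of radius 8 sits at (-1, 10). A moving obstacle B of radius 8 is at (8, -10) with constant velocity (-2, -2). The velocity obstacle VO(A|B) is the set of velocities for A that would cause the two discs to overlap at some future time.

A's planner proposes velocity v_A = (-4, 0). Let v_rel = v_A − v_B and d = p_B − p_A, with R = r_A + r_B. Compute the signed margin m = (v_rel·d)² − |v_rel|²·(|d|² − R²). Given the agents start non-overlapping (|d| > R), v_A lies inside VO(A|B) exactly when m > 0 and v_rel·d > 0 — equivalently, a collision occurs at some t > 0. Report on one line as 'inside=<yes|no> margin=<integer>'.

d = (9, -20),  |d|² = 481;  R = 8+8 = 16,  c = 481−16² = 225
v_rel = (-2, 2),  |v_rel|² = 8;  v_rel·d = (-2)·(9) + (2)·(-20) = -58
8·t² + 116·t + 225 = 0  ⇒  m = (-58)² − 8·225 = 1564
m = 1564 > 0,  v_rel·d = -58 < 0  ⇒  outside

inside=no margin=1564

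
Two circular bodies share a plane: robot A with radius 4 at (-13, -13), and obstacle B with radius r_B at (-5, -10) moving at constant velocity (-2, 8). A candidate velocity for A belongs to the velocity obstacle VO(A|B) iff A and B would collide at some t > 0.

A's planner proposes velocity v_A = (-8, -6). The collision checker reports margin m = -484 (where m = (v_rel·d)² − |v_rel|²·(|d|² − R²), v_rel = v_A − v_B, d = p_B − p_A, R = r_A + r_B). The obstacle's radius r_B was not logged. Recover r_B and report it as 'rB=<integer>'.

m = -484
d = (8, 3);  v_rel = (-6, -14),  |v_rel|² = 232
v_rel×d = (-6)·(3) − (-14)·(8) = 94
since m = R²·232 − 94²:  R² = (8836 + -484) / 232 = 36
R = √36 = 6  ⇒  r_B = 6 − 4 = 2

rB=2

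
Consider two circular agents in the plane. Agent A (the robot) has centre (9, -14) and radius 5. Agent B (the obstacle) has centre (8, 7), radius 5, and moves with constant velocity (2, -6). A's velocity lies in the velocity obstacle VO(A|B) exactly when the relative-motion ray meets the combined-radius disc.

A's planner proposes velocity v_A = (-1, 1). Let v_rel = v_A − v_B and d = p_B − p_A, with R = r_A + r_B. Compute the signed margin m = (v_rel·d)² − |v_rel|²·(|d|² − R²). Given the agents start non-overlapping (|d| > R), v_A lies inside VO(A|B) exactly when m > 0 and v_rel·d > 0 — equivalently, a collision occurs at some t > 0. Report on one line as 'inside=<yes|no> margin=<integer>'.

d = (-1, 21),  |d|² = 442;  R = 5+5 = 10,  c = 442−10² = 342
v_rel = (-3, 7),  |v_rel|² = 58;  v_rel·d = (-3)·(-1) + (7)·(21) = 150
58·t² − 300·t + 342 = 0  ⇒  m = 150² − 58·342 = 2664
m = 2664 > 0,  v_rel·d = 150 > 0  ⇒  inside

inside=yes margin=2664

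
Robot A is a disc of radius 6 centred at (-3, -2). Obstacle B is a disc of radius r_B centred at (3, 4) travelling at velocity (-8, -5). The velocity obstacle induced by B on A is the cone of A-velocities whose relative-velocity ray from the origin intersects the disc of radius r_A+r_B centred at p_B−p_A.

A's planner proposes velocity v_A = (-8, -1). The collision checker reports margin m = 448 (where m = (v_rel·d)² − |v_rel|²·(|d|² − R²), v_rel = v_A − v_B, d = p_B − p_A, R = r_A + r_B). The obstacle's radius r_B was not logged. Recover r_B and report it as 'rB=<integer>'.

m = 448
d = (6, 6);  v_rel = (0, 4),  |v_rel|² = 16
v_rel×d = (0)·(6) − (4)·(6) = -24
since m = R²·16 − (-24)²:  R² = (576 + 448) / 16 = 64
R = √64 = 8  ⇒  r_B = 8 − 6 = 2

rB=2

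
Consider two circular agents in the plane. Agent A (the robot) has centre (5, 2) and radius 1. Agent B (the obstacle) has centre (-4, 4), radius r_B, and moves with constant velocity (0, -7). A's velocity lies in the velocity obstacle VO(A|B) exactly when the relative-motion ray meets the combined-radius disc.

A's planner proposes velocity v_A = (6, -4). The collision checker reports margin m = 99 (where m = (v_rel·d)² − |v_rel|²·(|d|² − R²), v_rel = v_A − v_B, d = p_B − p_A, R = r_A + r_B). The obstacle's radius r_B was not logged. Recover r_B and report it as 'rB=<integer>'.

m = 99
d = (-9, 2);  v_rel = (6, 3),  |v_rel|² = 45
v_rel×d = (6)·(2) − (3)·(-9) = 39
since m = R²·45 − 39²:  R² = (1521 + 99) / 45 = 36
R = √36 = 6  ⇒  r_B = 6 − 1 = 5

rB=5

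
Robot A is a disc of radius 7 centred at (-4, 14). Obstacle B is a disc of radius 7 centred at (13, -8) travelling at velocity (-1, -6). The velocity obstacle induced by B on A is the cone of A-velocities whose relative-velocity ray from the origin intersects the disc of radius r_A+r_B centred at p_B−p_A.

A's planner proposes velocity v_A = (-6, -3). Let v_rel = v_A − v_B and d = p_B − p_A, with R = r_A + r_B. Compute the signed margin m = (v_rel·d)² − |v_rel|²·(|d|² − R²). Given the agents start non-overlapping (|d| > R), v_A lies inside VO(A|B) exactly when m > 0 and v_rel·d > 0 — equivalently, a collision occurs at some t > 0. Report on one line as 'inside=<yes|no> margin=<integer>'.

d = (17, -22),  |d|² = 773;  R = 7+7 = 14,  c = 773−14² = 577
v_rel = (-5, 3),  |v_rel|² = 34;  v_rel·d = (-5)·(17) + (3)·(-22) = -151
34·t² + 302·t + 577 = 0  ⇒  m = (-151)² − 34·577 = 3183
m = 3183 > 0,  v_rel·d = -151 < 0  ⇒  outside

inside=no margin=3183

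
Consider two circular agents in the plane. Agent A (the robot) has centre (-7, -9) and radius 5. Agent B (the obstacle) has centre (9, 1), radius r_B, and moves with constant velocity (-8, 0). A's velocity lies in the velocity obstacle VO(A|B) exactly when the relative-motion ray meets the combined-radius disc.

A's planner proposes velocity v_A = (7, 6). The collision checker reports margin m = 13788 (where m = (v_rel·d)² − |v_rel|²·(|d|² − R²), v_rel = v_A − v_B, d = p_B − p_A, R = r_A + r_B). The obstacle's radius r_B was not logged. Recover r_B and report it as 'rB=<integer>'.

m = 13788
d = (16, 10);  v_rel = (15, 6),  |v_rel|² = 261
v_rel×d = (15)·(10) − (6)·(16) = 54
since m = R²·261 − 54²:  R² = (2916 + 13788) / 261 = 64
R = √64 = 8  ⇒  r_B = 8 − 5 = 3

rB=3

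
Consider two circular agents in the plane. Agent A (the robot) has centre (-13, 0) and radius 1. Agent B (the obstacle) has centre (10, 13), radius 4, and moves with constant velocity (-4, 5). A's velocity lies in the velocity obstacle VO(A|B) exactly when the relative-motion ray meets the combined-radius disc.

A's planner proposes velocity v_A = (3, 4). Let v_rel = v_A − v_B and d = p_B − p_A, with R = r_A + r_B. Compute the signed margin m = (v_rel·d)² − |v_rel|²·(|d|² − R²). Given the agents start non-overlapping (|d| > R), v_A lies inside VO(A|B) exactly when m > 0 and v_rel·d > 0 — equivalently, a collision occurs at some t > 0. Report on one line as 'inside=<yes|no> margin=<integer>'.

d = (23, 13),  |d|² = 698;  R = 1+4 = 5,  c = 698−5² = 673
v_rel = (7, -1),  |v_rel|² = 50;  v_rel·d = (7)·(23) + (-1)·(13) = 148
50·t² − 296·t + 673 = 0  ⇒  m = 148² − 50·673 = -11746
m = -11746 < 0,  v_rel·d = 148 > 0  ⇒  outside

inside=no margin=-11746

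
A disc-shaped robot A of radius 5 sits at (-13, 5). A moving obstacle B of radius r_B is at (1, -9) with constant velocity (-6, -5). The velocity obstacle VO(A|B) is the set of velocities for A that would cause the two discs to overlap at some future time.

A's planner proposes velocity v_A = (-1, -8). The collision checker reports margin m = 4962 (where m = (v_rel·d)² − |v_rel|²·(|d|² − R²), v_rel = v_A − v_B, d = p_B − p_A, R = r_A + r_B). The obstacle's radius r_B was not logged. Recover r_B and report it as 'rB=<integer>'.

m = 4962
d = (14, -14);  v_rel = (5, -3),  |v_rel|² = 34
v_rel×d = (5)·(-14) − (-3)·(14) = -28
since m = R²·34 − (-28)²:  R² = (784 + 4962) / 34 = 169
R = √169 = 13  ⇒  r_B = 13 − 5 = 8

rB=8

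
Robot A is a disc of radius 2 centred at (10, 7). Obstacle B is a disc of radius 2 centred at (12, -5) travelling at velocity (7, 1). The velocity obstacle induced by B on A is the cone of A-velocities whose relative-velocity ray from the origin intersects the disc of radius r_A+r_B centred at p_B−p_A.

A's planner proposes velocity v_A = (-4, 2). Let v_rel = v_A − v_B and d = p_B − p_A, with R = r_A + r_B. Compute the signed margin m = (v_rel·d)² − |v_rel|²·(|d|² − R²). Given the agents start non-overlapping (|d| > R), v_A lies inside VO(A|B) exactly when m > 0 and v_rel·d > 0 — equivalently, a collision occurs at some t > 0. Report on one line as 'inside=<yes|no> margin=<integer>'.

d = (2, -12),  |d|² = 148;  R = 2+2 = 4,  c = 148−4² = 132
v_rel = (-11, 1),  |v_rel|² = 122;  v_rel·d = (-11)·(2) + (1)·(-12) = -34
122·t² + 68·t + 132 = 0  ⇒  m = (-34)² − 122·132 = -14948
m = -14948 < 0,  v_rel·d = -34 < 0  ⇒  outside

inside=no margin=-14948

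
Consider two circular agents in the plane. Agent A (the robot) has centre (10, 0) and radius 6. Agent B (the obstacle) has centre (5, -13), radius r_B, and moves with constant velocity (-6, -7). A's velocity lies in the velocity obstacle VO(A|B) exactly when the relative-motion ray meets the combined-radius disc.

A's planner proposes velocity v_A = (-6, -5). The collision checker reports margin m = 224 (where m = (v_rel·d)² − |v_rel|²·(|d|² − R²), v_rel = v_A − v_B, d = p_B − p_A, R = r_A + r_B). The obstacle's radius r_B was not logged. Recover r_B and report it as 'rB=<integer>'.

m = 224
d = (-5, -13);  v_rel = (0, 2),  |v_rel|² = 4
v_rel×d = (0)·(-13) − (2)·(-5) = 10
since m = R²·4 − 10²:  R² = (100 + 224) / 4 = 81
R = √81 = 9  ⇒  r_B = 9 − 6 = 3

rB=3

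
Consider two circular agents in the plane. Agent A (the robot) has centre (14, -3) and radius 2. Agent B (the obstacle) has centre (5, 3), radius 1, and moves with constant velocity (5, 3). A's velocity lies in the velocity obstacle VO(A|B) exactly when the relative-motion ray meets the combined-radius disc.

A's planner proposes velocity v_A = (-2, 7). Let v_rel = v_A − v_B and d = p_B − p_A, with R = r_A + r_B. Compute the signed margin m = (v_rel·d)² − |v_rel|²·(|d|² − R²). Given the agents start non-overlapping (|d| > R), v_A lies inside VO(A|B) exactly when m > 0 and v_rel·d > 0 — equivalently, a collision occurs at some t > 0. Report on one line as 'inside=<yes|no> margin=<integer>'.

d = (-9, 6),  |d|² = 117;  R = 2+1 = 3,  c = 117−3² = 108
v_rel = (-7, 4),  |v_rel|² = 65;  v_rel·d = (-7)·(-9) + (4)·(6) = 87
65·t² − 174·t + 108 = 0  ⇒  m = 87² − 65·108 = 549
m = 549 > 0,  v_rel·d = 87 > 0  ⇒  inside

inside=yes margin=549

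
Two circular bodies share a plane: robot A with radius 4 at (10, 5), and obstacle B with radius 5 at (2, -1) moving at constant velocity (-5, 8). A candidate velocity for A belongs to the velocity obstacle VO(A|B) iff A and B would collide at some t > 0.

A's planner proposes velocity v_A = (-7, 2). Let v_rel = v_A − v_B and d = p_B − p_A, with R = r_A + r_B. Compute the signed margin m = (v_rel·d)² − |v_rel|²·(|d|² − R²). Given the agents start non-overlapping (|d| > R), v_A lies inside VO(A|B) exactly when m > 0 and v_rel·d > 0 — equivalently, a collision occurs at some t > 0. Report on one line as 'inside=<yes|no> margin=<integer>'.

d = (-8, -6),  |d|² = 100;  R = 4+5 = 9,  c = 100−9² = 19
v_rel = (-2, -6),  |v_rel|² = 40;  v_rel·d = (-2)·(-8) + (-6)·(-6) = 52
40·t² − 104·t + 19 = 0  ⇒  m = 52² − 40·19 = 1944
m = 1944 > 0,  v_rel·d = 52 > 0  ⇒  inside

inside=yes margin=1944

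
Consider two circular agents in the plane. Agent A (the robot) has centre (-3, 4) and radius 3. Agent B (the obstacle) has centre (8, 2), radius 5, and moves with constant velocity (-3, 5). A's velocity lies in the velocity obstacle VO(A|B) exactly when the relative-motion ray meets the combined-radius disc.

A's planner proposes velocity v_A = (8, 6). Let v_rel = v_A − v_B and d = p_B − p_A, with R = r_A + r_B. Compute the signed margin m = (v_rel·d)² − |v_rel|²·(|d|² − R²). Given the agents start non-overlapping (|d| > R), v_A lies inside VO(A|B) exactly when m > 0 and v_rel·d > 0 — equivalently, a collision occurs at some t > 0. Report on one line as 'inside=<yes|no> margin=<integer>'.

d = (11, -2),  |d|² = 125;  R = 3+5 = 8,  c = 125−8² = 61
v_rel = (11, 1),  |v_rel|² = 122;  v_rel·d = (11)·(11) + (1)·(-2) = 119
122·t² − 238·t + 61 = 0  ⇒  m = 119² − 122·61 = 6719
m = 6719 > 0,  v_rel·d = 119 > 0  ⇒  inside

inside=yes margin=6719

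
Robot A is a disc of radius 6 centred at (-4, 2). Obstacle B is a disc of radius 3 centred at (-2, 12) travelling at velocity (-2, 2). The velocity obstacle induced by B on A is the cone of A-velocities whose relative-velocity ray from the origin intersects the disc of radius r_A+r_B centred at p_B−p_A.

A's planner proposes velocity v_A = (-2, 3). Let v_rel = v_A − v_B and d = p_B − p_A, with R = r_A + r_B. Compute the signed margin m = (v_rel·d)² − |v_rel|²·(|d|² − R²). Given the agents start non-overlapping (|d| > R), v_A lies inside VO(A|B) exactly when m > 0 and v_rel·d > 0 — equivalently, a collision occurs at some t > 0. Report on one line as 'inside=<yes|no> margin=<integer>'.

d = (2, 10),  |d|² = 104;  R = 6+3 = 9,  c = 104−9² = 23
v_rel = (0, 1),  |v_rel|² = 1;  v_rel·d = (0)·(2) + (1)·(10) = 10
1·t² − 20·t + 23 = 0  ⇒  m = 10² − 1·23 = 77
m = 77 > 0,  v_rel·d = 10 > 0  ⇒  inside

inside=yes margin=77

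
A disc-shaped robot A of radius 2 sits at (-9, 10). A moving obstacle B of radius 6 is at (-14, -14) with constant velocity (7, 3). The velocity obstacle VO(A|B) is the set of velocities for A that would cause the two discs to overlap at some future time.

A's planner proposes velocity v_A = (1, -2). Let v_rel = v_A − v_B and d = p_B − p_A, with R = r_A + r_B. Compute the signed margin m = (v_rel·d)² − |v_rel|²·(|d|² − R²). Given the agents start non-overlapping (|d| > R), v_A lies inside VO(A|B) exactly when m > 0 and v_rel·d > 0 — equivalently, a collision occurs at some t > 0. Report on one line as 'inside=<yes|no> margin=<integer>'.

d = (-5, -24),  |d|² = 601;  R = 2+6 = 8,  c = 601−8² = 537
v_rel = (-6, -5),  |v_rel|² = 61;  v_rel·d = (-6)·(-5) + (-5)·(-24) = 150
61·t² − 300·t + 537 = 0  ⇒  m = 150² − 61·537 = -10257
m = -10257 < 0,  v_rel·d = 150 > 0  ⇒  outside

inside=no margin=-10257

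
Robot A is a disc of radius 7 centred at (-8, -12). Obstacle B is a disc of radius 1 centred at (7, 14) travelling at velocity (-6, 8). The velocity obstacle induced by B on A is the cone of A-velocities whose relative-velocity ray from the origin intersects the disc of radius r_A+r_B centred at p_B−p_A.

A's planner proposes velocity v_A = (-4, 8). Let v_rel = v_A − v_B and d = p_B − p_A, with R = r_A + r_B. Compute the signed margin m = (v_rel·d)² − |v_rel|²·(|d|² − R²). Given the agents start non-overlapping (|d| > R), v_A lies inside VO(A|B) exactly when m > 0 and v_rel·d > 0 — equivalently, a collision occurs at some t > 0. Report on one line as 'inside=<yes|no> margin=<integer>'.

d = (15, 26),  |d|² = 901;  R = 7+1 = 8,  c = 901−8² = 837
v_rel = (2, 0),  |v_rel|² = 4;  v_rel·d = (2)·(15) + (0)·(26) = 30
4·t² − 60·t + 837 = 0  ⇒  m = 30² − 4·837 = -2448
m = -2448 < 0,  v_rel·d = 30 > 0  ⇒  outside

inside=no margin=-2448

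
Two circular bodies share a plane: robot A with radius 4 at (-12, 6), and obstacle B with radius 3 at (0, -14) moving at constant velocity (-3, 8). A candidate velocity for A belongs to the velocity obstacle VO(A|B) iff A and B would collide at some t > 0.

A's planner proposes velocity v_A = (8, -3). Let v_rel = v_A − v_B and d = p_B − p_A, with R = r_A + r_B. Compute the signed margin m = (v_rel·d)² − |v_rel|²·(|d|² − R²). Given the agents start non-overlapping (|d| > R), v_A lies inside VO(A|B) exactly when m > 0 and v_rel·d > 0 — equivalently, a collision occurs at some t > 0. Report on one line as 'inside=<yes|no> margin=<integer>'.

d = (12, -20),  |d|² = 544;  R = 4+3 = 7,  c = 544−7² = 495
v_rel = (11, -11),  |v_rel|² = 242;  v_rel·d = (11)·(12) + (-11)·(-20) = 352
242·t² − 704·t + 495 = 0  ⇒  m = 352² − 242·495 = 4114
m = 4114 > 0,  v_rel·d = 352 > 0  ⇒  inside

inside=yes margin=4114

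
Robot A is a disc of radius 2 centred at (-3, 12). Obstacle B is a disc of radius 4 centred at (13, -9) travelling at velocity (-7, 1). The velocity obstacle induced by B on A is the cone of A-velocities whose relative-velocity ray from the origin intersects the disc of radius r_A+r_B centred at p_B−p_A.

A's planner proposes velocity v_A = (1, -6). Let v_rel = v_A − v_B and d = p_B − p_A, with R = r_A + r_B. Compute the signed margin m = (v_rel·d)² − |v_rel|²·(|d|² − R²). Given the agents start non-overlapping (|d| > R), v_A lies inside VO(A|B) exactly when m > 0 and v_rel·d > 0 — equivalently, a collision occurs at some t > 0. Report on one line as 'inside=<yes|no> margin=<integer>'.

d = (16, -21),  |d|² = 697;  R = 2+4 = 6,  c = 697−6² = 661
v_rel = (8, -7),  |v_rel|² = 113;  v_rel·d = (8)·(16) + (-7)·(-21) = 275
113·t² − 550·t + 661 = 0  ⇒  m = 275² − 113·661 = 932
m = 932 > 0,  v_rel·d = 275 > 0  ⇒  inside

inside=yes margin=932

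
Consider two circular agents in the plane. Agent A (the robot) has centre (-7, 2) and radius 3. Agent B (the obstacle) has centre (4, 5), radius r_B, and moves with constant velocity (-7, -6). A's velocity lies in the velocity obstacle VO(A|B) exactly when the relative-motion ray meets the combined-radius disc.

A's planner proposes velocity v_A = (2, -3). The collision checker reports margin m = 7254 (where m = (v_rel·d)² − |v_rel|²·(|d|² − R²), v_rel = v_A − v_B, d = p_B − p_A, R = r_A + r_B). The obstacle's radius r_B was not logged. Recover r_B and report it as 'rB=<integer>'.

m = 7254
d = (11, 3);  v_rel = (9, 3),  |v_rel|² = 90
v_rel×d = (9)·(3) − (3)·(11) = -6
since m = R²·90 − (-6)²:  R² = (36 + 7254) / 90 = 81
R = √81 = 9  ⇒  r_B = 9 − 3 = 6

rB=6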